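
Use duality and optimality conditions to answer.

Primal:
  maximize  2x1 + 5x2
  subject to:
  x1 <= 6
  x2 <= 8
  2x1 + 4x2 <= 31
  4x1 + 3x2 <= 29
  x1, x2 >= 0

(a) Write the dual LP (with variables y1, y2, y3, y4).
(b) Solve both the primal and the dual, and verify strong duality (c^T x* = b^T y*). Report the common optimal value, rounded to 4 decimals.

The standard primal-dual pair for 'max c^T x s.t. A x <= b, x >= 0' is:
  Dual:  min b^T y  s.t.  A^T y >= c,  y >= 0.

So the dual LP is:
  minimize  6y1 + 8y2 + 31y3 + 29y4
  subject to:
    y1 + 2y3 + 4y4 >= 2
    y2 + 4y3 + 3y4 >= 5
    y1, y2, y3, y4 >= 0

Solving the primal: x* = (0, 7.75).
  primal value c^T x* = 38.75.
Solving the dual: y* = (0, 0, 1.25, 0).
  dual value b^T y* = 38.75.
Strong duality: c^T x* = b^T y*. Confirmed.

38.75


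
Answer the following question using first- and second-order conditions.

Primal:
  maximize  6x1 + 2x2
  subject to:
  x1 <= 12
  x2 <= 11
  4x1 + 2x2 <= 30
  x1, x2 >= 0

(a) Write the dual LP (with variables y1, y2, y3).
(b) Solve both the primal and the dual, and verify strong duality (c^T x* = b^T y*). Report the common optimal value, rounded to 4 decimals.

The standard primal-dual pair for 'max c^T x s.t. A x <= b, x >= 0' is:
  Dual:  min b^T y  s.t.  A^T y >= c,  y >= 0.

So the dual LP is:
  minimize  12y1 + 11y2 + 30y3
  subject to:
    y1 + 4y3 >= 6
    y2 + 2y3 >= 2
    y1, y2, y3 >= 0

Solving the primal: x* = (7.5, 0).
  primal value c^T x* = 45.
Solving the dual: y* = (0, 0, 1.5).
  dual value b^T y* = 45.
Strong duality: c^T x* = b^T y*. Confirmed.

45


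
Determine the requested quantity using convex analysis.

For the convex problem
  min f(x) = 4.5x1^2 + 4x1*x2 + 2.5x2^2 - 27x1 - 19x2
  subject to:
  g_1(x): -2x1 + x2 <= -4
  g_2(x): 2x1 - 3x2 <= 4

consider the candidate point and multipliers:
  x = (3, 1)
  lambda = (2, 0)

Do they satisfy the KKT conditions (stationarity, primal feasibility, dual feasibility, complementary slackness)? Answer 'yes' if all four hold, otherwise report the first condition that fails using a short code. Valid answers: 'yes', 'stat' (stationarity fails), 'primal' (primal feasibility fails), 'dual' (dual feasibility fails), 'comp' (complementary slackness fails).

Gradient of f: grad f(x) = Q x + c = (4, -2)
Constraint values g_i(x) = a_i^T x - b_i:
  g_1((3, 1)) = -1
  g_2((3, 1)) = -1
Stationarity residual: grad f(x) + sum_i lambda_i a_i = (0, 0)
  -> stationarity OK
Primal feasibility (all g_i <= 0): OK
Dual feasibility (all lambda_i >= 0): OK
Complementary slackness (lambda_i * g_i(x) = 0 for all i): FAILS

Verdict: the first failing condition is complementary_slackness -> comp.

comp


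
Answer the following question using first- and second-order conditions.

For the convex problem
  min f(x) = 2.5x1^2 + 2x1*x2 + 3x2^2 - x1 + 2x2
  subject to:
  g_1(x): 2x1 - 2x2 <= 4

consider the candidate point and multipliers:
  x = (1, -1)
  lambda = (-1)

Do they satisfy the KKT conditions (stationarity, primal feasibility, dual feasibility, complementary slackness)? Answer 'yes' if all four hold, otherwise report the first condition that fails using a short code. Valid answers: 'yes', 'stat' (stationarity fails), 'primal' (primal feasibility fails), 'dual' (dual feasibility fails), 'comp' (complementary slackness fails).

Gradient of f: grad f(x) = Q x + c = (2, -2)
Constraint values g_i(x) = a_i^T x - b_i:
  g_1((1, -1)) = 0
Stationarity residual: grad f(x) + sum_i lambda_i a_i = (0, 0)
  -> stationarity OK
Primal feasibility (all g_i <= 0): OK
Dual feasibility (all lambda_i >= 0): FAILS
Complementary slackness (lambda_i * g_i(x) = 0 for all i): OK

Verdict: the first failing condition is dual_feasibility -> dual.

dual


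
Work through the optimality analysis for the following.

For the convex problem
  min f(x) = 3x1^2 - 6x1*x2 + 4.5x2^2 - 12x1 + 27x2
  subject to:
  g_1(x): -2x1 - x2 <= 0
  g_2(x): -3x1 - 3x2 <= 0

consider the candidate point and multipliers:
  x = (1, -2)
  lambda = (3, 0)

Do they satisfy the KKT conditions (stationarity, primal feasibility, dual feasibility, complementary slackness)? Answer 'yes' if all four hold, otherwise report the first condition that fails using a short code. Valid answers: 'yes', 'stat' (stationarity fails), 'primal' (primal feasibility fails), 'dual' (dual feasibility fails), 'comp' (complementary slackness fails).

Gradient of f: grad f(x) = Q x + c = (6, 3)
Constraint values g_i(x) = a_i^T x - b_i:
  g_1((1, -2)) = 0
  g_2((1, -2)) = 3
Stationarity residual: grad f(x) + sum_i lambda_i a_i = (0, 0)
  -> stationarity OK
Primal feasibility (all g_i <= 0): FAILS
Dual feasibility (all lambda_i >= 0): OK
Complementary slackness (lambda_i * g_i(x) = 0 for all i): OK

Verdict: the first failing condition is primal_feasibility -> primal.

primal


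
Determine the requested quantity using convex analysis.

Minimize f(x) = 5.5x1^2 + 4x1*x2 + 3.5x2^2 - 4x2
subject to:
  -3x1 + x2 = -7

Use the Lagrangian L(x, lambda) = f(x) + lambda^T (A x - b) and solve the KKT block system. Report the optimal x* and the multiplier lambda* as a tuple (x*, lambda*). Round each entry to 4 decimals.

Form the Lagrangian:
  L(x, lambda) = (1/2) x^T Q x + c^T x + lambda^T (A x - b)
Stationarity (grad_x L = 0): Q x + c + A^T lambda = 0.
Primal feasibility: A x = b.

This gives the KKT block system:
  [ Q   A^T ] [ x     ]   [-c ]
  [ A    0  ] [ lambda ] = [ b ]

Solving the linear system:
  x*      = (1.9082, -1.2755)
  lambda* = (5.2959)
  f(x*)   = 21.0867

x* = (1.9082, -1.2755), lambda* = (5.2959)


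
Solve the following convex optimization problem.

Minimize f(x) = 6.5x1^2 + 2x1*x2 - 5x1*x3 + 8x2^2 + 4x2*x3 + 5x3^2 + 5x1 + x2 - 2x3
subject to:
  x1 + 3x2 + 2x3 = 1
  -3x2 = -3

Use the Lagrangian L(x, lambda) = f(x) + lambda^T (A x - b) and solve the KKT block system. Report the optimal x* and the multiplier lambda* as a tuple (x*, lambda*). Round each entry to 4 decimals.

Form the Lagrangian:
  L(x, lambda) = (1/2) x^T Q x + c^T x + lambda^T (A x - b)
Stationarity (grad_x L = 0): Q x + c + A^T lambda = 0.
Primal feasibility: A x = b.

This gives the KKT block system:
  [ Q   A^T ] [ x     ]   [-c ]
  [ A    0  ] [ lambda ] = [ b ]

Solving the linear system:
  x*      = (-0.7805, 1, -0.6098)
  lambda* = (0.0976, 4.4309)
  f(x*)   = 5.7561

x* = (-0.7805, 1, -0.6098), lambda* = (0.0976, 4.4309)


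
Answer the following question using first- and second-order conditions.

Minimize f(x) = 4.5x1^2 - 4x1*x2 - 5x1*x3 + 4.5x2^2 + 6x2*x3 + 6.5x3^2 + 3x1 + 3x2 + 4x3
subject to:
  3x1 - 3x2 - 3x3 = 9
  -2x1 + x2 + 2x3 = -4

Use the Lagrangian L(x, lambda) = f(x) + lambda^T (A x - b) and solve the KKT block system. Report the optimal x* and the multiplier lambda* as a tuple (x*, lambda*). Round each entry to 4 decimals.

Form the Lagrangian:
  L(x, lambda) = (1/2) x^T Q x + c^T x + lambda^T (A x - b)
Stationarity (grad_x L = 0): Q x + c + A^T lambda = 0.
Primal feasibility: A x = b.

This gives the KKT block system:
  [ Q   A^T ] [ x     ]   [-c ]
  [ A    0  ] [ lambda ] = [ b ]

Solving the linear system:
  x*      = (0.4167, -2, -0.5833)
  lambda* = (-7.5556, -2.5)
  f(x*)   = 25.4583

x* = (0.4167, -2, -0.5833), lambda* = (-7.5556, -2.5)


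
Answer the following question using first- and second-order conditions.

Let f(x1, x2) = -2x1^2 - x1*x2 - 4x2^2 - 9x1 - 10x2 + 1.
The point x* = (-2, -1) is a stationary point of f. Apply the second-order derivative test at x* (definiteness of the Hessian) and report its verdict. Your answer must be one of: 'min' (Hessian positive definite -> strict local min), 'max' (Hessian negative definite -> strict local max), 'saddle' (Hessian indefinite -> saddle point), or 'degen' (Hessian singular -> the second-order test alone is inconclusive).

Compute the Hessian H = grad^2 f:
  H = [[-4, -1], [-1, -8]]
Verify stationarity: grad f(x*) = H x* + g = (0, 0).
Eigenvalues of H: -8.2361, -3.7639.
Both eigenvalues < 0, so H is negative definite -> x* is a strict local max.

max


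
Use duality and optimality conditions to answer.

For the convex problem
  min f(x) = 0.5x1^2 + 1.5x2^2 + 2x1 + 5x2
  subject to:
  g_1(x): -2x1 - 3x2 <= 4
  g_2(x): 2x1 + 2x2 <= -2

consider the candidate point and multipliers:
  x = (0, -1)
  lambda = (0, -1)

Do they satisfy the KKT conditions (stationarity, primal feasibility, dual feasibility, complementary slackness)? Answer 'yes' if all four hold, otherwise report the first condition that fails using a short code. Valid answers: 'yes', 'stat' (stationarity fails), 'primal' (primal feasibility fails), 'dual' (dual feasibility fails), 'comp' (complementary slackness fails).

Gradient of f: grad f(x) = Q x + c = (2, 2)
Constraint values g_i(x) = a_i^T x - b_i:
  g_1((0, -1)) = -1
  g_2((0, -1)) = 0
Stationarity residual: grad f(x) + sum_i lambda_i a_i = (0, 0)
  -> stationarity OK
Primal feasibility (all g_i <= 0): OK
Dual feasibility (all lambda_i >= 0): FAILS
Complementary slackness (lambda_i * g_i(x) = 0 for all i): OK

Verdict: the first failing condition is dual_feasibility -> dual.

dual


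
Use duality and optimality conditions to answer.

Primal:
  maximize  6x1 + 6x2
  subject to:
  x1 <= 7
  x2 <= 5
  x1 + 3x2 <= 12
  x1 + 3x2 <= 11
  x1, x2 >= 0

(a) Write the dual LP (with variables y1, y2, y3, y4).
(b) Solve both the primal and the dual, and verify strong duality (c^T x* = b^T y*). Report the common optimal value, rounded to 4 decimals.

The standard primal-dual pair for 'max c^T x s.t. A x <= b, x >= 0' is:
  Dual:  min b^T y  s.t.  A^T y >= c,  y >= 0.

So the dual LP is:
  minimize  7y1 + 5y2 + 12y3 + 11y4
  subject to:
    y1 + y3 + y4 >= 6
    y2 + 3y3 + 3y4 >= 6
    y1, y2, y3, y4 >= 0

Solving the primal: x* = (7, 1.3333).
  primal value c^T x* = 50.
Solving the dual: y* = (4, 0, 0, 2).
  dual value b^T y* = 50.
Strong duality: c^T x* = b^T y*. Confirmed.

50


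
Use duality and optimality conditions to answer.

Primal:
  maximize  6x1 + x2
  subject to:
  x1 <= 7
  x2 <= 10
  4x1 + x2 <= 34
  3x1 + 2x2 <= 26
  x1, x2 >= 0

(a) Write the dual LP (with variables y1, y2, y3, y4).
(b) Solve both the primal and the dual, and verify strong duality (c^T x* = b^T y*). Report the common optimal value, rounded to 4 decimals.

The standard primal-dual pair for 'max c^T x s.t. A x <= b, x >= 0' is:
  Dual:  min b^T y  s.t.  A^T y >= c,  y >= 0.

So the dual LP is:
  minimize  7y1 + 10y2 + 34y3 + 26y4
  subject to:
    y1 + 4y3 + 3y4 >= 6
    y2 + y3 + 2y4 >= 1
    y1, y2, y3, y4 >= 0

Solving the primal: x* = (7, 2.5).
  primal value c^T x* = 44.5.
Solving the dual: y* = (4.5, 0, 0, 0.5).
  dual value b^T y* = 44.5.
Strong duality: c^T x* = b^T y*. Confirmed.

44.5


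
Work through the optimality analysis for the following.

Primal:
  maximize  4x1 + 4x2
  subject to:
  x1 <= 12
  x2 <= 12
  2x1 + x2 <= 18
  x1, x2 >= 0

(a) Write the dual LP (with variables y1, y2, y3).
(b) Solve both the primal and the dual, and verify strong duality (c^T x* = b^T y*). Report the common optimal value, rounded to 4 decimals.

The standard primal-dual pair for 'max c^T x s.t. A x <= b, x >= 0' is:
  Dual:  min b^T y  s.t.  A^T y >= c,  y >= 0.

So the dual LP is:
  minimize  12y1 + 12y2 + 18y3
  subject to:
    y1 + 2y3 >= 4
    y2 + y3 >= 4
    y1, y2, y3 >= 0

Solving the primal: x* = (3, 12).
  primal value c^T x* = 60.
Solving the dual: y* = (0, 2, 2).
  dual value b^T y* = 60.
Strong duality: c^T x* = b^T y*. Confirmed.

60


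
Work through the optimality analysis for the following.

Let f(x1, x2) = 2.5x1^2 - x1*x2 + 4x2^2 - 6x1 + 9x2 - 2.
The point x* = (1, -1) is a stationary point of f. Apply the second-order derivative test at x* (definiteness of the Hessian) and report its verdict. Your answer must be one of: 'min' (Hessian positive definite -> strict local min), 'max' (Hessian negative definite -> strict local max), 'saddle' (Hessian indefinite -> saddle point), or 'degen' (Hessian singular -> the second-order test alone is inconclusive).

Compute the Hessian H = grad^2 f:
  H = [[5, -1], [-1, 8]]
Verify stationarity: grad f(x*) = H x* + g = (0, 0).
Eigenvalues of H: 4.6972, 8.3028.
Both eigenvalues > 0, so H is positive definite -> x* is a strict local min.

min


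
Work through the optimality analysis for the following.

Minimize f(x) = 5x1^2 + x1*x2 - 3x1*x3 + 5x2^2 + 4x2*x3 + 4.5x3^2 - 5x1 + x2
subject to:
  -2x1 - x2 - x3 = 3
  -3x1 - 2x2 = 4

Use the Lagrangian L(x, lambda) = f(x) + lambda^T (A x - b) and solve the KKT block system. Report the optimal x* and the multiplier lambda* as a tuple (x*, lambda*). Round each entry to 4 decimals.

Form the Lagrangian:
  L(x, lambda) = (1/2) x^T Q x + c^T x + lambda^T (A x - b)
Stationarity (grad_x L = 0): Q x + c + A^T lambda = 0.
Primal feasibility: A x = b.

This gives the KKT block system:
  [ Q   A^T ] [ x     ]   [-c ]
  [ A    0  ] [ lambda ] = [ b ]

Solving the linear system:
  x*      = (-0.9571, -0.5644, -0.5215)
  lambda* = (-4.0798, -1.8037)
  f(x*)   = 11.8374

x* = (-0.9571, -0.5644, -0.5215), lambda* = (-4.0798, -1.8037)


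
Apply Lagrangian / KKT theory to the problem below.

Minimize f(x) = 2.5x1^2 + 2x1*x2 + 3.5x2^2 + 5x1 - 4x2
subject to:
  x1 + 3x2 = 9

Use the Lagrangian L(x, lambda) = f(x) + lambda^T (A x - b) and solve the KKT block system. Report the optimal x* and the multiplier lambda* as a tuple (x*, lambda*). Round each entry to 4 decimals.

Form the Lagrangian:
  L(x, lambda) = (1/2) x^T Q x + c^T x + lambda^T (A x - b)
Stationarity (grad_x L = 0): Q x + c + A^T lambda = 0.
Primal feasibility: A x = b.

This gives the KKT block system:
  [ Q   A^T ] [ x     ]   [-c ]
  [ A    0  ] [ lambda ] = [ b ]

Solving the linear system:
  x*      = (-1.2, 3.4)
  lambda* = (-5.8)
  f(x*)   = 16.3

x* = (-1.2, 3.4), lambda* = (-5.8)


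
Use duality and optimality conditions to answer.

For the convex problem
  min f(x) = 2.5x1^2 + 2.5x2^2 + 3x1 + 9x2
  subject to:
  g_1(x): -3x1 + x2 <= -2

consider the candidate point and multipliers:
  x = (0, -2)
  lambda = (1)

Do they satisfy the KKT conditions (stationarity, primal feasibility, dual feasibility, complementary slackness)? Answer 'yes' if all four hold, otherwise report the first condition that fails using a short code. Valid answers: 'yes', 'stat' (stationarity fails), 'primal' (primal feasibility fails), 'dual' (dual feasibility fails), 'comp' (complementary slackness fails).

Gradient of f: grad f(x) = Q x + c = (3, -1)
Constraint values g_i(x) = a_i^T x - b_i:
  g_1((0, -2)) = 0
Stationarity residual: grad f(x) + sum_i lambda_i a_i = (0, 0)
  -> stationarity OK
Primal feasibility (all g_i <= 0): OK
Dual feasibility (all lambda_i >= 0): OK
Complementary slackness (lambda_i * g_i(x) = 0 for all i): OK

Verdict: yes, KKT holds.

yes


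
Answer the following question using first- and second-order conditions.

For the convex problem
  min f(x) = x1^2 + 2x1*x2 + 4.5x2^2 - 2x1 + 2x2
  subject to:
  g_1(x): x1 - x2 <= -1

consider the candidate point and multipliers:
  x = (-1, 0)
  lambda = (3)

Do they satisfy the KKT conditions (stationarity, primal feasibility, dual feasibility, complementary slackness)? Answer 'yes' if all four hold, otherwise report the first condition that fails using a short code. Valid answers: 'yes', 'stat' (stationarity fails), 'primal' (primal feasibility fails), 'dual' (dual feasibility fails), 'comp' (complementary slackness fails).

Gradient of f: grad f(x) = Q x + c = (-4, 0)
Constraint values g_i(x) = a_i^T x - b_i:
  g_1((-1, 0)) = 0
Stationarity residual: grad f(x) + sum_i lambda_i a_i = (-1, -3)
  -> stationarity FAILS
Primal feasibility (all g_i <= 0): OK
Dual feasibility (all lambda_i >= 0): OK
Complementary slackness (lambda_i * g_i(x) = 0 for all i): OK

Verdict: the first failing condition is stationarity -> stat.

stat


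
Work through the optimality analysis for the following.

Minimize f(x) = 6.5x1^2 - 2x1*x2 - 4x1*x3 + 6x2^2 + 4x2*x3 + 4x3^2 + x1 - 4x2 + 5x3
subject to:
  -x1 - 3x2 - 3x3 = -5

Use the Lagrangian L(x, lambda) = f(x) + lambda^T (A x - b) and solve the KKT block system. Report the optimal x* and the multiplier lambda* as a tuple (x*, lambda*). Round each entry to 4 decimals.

Form the Lagrangian:
  L(x, lambda) = (1/2) x^T Q x + c^T x + lambda^T (A x - b)
Stationarity (grad_x L = 0): Q x + c + A^T lambda = 0.
Primal feasibility: A x = b.

This gives the KKT block system:
  [ Q   A^T ] [ x     ]   [-c ]
  [ A    0  ] [ lambda ] = [ b ]

Solving the linear system:
  x*      = (0.4751, 1.1736, 0.3347)
  lambda* = (3.4905)
  f(x*)   = 7.4535

x* = (0.4751, 1.1736, 0.3347), lambda* = (3.4905)


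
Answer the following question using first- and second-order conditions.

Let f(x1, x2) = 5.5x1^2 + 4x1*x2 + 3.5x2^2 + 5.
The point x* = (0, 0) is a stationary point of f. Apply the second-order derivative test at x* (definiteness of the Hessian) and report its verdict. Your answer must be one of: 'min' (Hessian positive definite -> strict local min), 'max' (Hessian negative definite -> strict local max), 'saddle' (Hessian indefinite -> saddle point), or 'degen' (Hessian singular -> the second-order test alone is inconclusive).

Compute the Hessian H = grad^2 f:
  H = [[11, 4], [4, 7]]
Verify stationarity: grad f(x*) = H x* + g = (0, 0).
Eigenvalues of H: 4.5279, 13.4721.
Both eigenvalues > 0, so H is positive definite -> x* is a strict local min.

min


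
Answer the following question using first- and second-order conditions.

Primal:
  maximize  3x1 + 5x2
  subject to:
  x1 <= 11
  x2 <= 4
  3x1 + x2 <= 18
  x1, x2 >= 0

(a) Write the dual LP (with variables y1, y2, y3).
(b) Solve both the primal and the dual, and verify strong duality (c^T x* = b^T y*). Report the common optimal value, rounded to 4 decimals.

The standard primal-dual pair for 'max c^T x s.t. A x <= b, x >= 0' is:
  Dual:  min b^T y  s.t.  A^T y >= c,  y >= 0.

So the dual LP is:
  minimize  11y1 + 4y2 + 18y3
  subject to:
    y1 + 3y3 >= 3
    y2 + y3 >= 5
    y1, y2, y3 >= 0

Solving the primal: x* = (4.6667, 4).
  primal value c^T x* = 34.
Solving the dual: y* = (0, 4, 1).
  dual value b^T y* = 34.
Strong duality: c^T x* = b^T y*. Confirmed.

34


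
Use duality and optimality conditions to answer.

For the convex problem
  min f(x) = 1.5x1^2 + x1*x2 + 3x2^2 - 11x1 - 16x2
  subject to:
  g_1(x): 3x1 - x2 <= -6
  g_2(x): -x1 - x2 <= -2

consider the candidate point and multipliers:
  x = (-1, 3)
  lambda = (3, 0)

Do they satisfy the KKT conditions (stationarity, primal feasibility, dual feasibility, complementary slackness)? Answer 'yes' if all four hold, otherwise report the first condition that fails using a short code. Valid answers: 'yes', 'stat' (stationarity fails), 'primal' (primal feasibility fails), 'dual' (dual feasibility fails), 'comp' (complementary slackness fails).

Gradient of f: grad f(x) = Q x + c = (-11, 1)
Constraint values g_i(x) = a_i^T x - b_i:
  g_1((-1, 3)) = 0
  g_2((-1, 3)) = 0
Stationarity residual: grad f(x) + sum_i lambda_i a_i = (-2, -2)
  -> stationarity FAILS
Primal feasibility (all g_i <= 0): OK
Dual feasibility (all lambda_i >= 0): OK
Complementary slackness (lambda_i * g_i(x) = 0 for all i): OK

Verdict: the first failing condition is stationarity -> stat.

stat


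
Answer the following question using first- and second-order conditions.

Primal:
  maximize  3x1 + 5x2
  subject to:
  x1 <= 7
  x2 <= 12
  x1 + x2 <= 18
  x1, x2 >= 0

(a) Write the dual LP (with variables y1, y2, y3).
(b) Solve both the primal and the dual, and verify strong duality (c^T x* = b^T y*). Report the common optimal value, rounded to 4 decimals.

The standard primal-dual pair for 'max c^T x s.t. A x <= b, x >= 0' is:
  Dual:  min b^T y  s.t.  A^T y >= c,  y >= 0.

So the dual LP is:
  minimize  7y1 + 12y2 + 18y3
  subject to:
    y1 + y3 >= 3
    y2 + y3 >= 5
    y1, y2, y3 >= 0

Solving the primal: x* = (6, 12).
  primal value c^T x* = 78.
Solving the dual: y* = (0, 2, 3).
  dual value b^T y* = 78.
Strong duality: c^T x* = b^T y*. Confirmed.

78


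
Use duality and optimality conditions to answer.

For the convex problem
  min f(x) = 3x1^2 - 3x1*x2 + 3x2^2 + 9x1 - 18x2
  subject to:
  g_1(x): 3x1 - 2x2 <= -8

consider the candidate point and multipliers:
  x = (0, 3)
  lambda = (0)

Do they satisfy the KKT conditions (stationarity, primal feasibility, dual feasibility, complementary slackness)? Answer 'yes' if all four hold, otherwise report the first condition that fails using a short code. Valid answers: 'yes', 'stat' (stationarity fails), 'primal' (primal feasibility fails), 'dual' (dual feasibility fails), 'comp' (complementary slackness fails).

Gradient of f: grad f(x) = Q x + c = (0, 0)
Constraint values g_i(x) = a_i^T x - b_i:
  g_1((0, 3)) = 2
Stationarity residual: grad f(x) + sum_i lambda_i a_i = (0, 0)
  -> stationarity OK
Primal feasibility (all g_i <= 0): FAILS
Dual feasibility (all lambda_i >= 0): OK
Complementary slackness (lambda_i * g_i(x) = 0 for all i): OK

Verdict: the first failing condition is primal_feasibility -> primal.

primal


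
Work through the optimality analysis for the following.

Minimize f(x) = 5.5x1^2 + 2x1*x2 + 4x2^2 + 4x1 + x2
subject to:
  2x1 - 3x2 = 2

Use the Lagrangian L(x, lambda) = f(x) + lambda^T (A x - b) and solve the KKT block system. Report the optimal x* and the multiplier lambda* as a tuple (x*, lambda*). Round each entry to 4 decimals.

Form the Lagrangian:
  L(x, lambda) = (1/2) x^T Q x + c^T x + lambda^T (A x - b)
Stationarity (grad_x L = 0): Q x + c + A^T lambda = 0.
Primal feasibility: A x = b.

This gives the KKT block system:
  [ Q   A^T ] [ x     ]   [-c ]
  [ A    0  ] [ lambda ] = [ b ]

Solving the linear system:
  x*      = (0.0129, -0.6581)
  lambda* = (-1.4129)
  f(x*)   = 1.1097

x* = (0.0129, -0.6581), lambda* = (-1.4129)


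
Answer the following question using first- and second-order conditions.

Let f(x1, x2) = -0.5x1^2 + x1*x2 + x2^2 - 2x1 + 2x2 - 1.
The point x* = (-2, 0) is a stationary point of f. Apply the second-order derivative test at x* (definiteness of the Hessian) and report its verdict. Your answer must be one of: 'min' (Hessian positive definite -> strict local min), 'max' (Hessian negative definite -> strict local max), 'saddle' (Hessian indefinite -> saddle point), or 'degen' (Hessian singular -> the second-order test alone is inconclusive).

Compute the Hessian H = grad^2 f:
  H = [[-1, 1], [1, 2]]
Verify stationarity: grad f(x*) = H x* + g = (0, 0).
Eigenvalues of H: -1.3028, 2.3028.
Eigenvalues have mixed signs, so H is indefinite -> x* is a saddle point.

saddle


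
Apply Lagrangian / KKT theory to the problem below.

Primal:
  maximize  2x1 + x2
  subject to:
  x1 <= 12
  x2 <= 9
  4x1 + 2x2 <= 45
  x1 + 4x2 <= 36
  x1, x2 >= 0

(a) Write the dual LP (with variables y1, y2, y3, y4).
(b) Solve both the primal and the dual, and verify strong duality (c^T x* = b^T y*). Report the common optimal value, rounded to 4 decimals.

The standard primal-dual pair for 'max c^T x s.t. A x <= b, x >= 0' is:
  Dual:  min b^T y  s.t.  A^T y >= c,  y >= 0.

So the dual LP is:
  minimize  12y1 + 9y2 + 45y3 + 36y4
  subject to:
    y1 + 4y3 + y4 >= 2
    y2 + 2y3 + 4y4 >= 1
    y1, y2, y3, y4 >= 0

Solving the primal: x* = (7.7143, 7.0714).
  primal value c^T x* = 22.5.
Solving the dual: y* = (0, 0, 0.5, 0).
  dual value b^T y* = 22.5.
Strong duality: c^T x* = b^T y*. Confirmed.

22.5


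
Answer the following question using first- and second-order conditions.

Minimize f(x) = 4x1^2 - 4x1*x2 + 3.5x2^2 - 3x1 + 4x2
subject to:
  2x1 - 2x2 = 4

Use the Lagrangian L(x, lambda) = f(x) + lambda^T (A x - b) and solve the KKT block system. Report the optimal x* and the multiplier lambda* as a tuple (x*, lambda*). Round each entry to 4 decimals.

Form the Lagrangian:
  L(x, lambda) = (1/2) x^T Q x + c^T x + lambda^T (A x - b)
Stationarity (grad_x L = 0): Q x + c + A^T lambda = 0.
Primal feasibility: A x = b.

This gives the KKT block system:
  [ Q   A^T ] [ x     ]   [-c ]
  [ A    0  ] [ lambda ] = [ b ]

Solving the linear system:
  x*      = (0.7143, -1.2857)
  lambda* = (-3.9286)
  f(x*)   = 4.2143

x* = (0.7143, -1.2857), lambda* = (-3.9286)


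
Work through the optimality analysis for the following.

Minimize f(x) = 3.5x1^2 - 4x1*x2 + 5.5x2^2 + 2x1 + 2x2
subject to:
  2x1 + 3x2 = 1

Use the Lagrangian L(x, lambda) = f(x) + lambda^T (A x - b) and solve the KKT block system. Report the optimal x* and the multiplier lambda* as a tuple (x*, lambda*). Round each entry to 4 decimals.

Form the Lagrangian:
  L(x, lambda) = (1/2) x^T Q x + c^T x + lambda^T (A x - b)
Stationarity (grad_x L = 0): Q x + c + A^T lambda = 0.
Primal feasibility: A x = b.

This gives the KKT block system:
  [ Q   A^T ] [ x     ]   [-c ]
  [ A    0  ] [ lambda ] = [ b ]

Solving the linear system:
  x*      = (0.1806, 0.2129)
  lambda* = (-1.2065)
  f(x*)   = 0.9968

x* = (0.1806, 0.2129), lambda* = (-1.2065)


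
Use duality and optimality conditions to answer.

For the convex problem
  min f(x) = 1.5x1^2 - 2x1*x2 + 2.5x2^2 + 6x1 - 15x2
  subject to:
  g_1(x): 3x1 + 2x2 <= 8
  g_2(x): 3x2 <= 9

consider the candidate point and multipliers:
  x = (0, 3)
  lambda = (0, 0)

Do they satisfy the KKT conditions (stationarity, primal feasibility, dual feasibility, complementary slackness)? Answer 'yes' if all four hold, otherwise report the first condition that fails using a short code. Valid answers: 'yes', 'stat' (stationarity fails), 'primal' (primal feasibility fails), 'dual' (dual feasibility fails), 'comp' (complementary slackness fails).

Gradient of f: grad f(x) = Q x + c = (0, 0)
Constraint values g_i(x) = a_i^T x - b_i:
  g_1((0, 3)) = -2
  g_2((0, 3)) = 0
Stationarity residual: grad f(x) + sum_i lambda_i a_i = (0, 0)
  -> stationarity OK
Primal feasibility (all g_i <= 0): OK
Dual feasibility (all lambda_i >= 0): OK
Complementary slackness (lambda_i * g_i(x) = 0 for all i): OK

Verdict: yes, KKT holds.

yes


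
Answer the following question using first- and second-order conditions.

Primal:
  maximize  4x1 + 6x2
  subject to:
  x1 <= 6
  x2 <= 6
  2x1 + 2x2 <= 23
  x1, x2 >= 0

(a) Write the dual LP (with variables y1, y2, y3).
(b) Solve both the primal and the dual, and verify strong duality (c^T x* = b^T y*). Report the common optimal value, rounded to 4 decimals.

The standard primal-dual pair for 'max c^T x s.t. A x <= b, x >= 0' is:
  Dual:  min b^T y  s.t.  A^T y >= c,  y >= 0.

So the dual LP is:
  minimize  6y1 + 6y2 + 23y3
  subject to:
    y1 + 2y3 >= 4
    y2 + 2y3 >= 6
    y1, y2, y3 >= 0

Solving the primal: x* = (5.5, 6).
  primal value c^T x* = 58.
Solving the dual: y* = (0, 2, 2).
  dual value b^T y* = 58.
Strong duality: c^T x* = b^T y*. Confirmed.

58


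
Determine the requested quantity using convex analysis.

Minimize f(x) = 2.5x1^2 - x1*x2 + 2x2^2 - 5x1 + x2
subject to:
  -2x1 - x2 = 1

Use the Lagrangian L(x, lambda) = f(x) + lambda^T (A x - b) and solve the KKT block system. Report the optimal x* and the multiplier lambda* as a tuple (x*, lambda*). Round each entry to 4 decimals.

Form the Lagrangian:
  L(x, lambda) = (1/2) x^T Q x + c^T x + lambda^T (A x - b)
Stationarity (grad_x L = 0): Q x + c + A^T lambda = 0.
Primal feasibility: A x = b.

This gives the KKT block system:
  [ Q   A^T ] [ x     ]   [-c ]
  [ A    0  ] [ lambda ] = [ b ]

Solving the linear system:
  x*      = (-0.08, -0.84)
  lambda* = (-2.28)
  f(x*)   = 0.92

x* = (-0.08, -0.84), lambda* = (-2.28)


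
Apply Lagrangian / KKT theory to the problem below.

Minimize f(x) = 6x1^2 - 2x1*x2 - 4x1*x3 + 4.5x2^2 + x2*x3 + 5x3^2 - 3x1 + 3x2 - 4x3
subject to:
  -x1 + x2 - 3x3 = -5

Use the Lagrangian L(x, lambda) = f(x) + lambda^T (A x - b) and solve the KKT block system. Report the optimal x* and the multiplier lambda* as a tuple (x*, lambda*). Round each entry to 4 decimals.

Form the Lagrangian:
  L(x, lambda) = (1/2) x^T Q x + c^T x + lambda^T (A x - b)
Stationarity (grad_x L = 0): Q x + c + A^T lambda = 0.
Primal feasibility: A x = b.

This gives the KKT block system:
  [ Q   A^T ] [ x     ]   [-c ]
  [ A    0  ] [ lambda ] = [ b ]

Solving the linear system:
  x*      = (0.7283, -0.5019, 1.2566)
  lambda* = (1.717)
  f(x*)   = -0.066

x* = (0.7283, -0.5019, 1.2566), lambda* = (1.717)


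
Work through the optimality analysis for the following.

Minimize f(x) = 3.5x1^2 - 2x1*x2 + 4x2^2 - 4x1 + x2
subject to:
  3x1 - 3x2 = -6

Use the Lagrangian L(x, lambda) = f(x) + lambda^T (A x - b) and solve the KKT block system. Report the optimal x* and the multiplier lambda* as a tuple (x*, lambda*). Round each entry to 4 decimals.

Form the Lagrangian:
  L(x, lambda) = (1/2) x^T Q x + c^T x + lambda^T (A x - b)
Stationarity (grad_x L = 0): Q x + c + A^T lambda = 0.
Primal feasibility: A x = b.

This gives the KKT block system:
  [ Q   A^T ] [ x     ]   [-c ]
  [ A    0  ] [ lambda ] = [ b ]

Solving the linear system:
  x*      = (-0.8182, 1.1818)
  lambda* = (4.0303)
  f(x*)   = 14.3182

x* = (-0.8182, 1.1818), lambda* = (4.0303)


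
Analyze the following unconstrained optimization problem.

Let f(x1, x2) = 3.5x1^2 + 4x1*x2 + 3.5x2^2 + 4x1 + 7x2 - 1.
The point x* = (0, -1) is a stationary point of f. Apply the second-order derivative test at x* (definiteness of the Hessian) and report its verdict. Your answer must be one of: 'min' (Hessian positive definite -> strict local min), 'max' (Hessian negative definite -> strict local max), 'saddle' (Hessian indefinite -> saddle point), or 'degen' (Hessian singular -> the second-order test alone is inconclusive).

Compute the Hessian H = grad^2 f:
  H = [[7, 4], [4, 7]]
Verify stationarity: grad f(x*) = H x* + g = (0, 0).
Eigenvalues of H: 3, 11.
Both eigenvalues > 0, so H is positive definite -> x* is a strict local min.

min


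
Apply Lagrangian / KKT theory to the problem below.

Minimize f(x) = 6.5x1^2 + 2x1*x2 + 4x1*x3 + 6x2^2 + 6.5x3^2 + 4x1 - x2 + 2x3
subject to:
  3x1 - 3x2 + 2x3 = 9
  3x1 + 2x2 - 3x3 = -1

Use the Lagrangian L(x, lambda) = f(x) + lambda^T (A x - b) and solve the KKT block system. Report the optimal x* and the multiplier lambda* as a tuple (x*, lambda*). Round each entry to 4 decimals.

Form the Lagrangian:
  L(x, lambda) = (1/2) x^T Q x + c^T x + lambda^T (A x - b)
Stationarity (grad_x L = 0): Q x + c + A^T lambda = 0.
Primal feasibility: A x = b.

This gives the KKT block system:
  [ Q   A^T ] [ x     ]   [-c ]
  [ A    0  ] [ lambda ] = [ b ]

Solving the linear system:
  x*      = (1.1387, -1.5839, 0.4161)
  lambda* = (-5.8526, 0.0861)
  f(x*)   = 29.865

x* = (1.1387, -1.5839, 0.4161), lambda* = (-5.8526, 0.0861)


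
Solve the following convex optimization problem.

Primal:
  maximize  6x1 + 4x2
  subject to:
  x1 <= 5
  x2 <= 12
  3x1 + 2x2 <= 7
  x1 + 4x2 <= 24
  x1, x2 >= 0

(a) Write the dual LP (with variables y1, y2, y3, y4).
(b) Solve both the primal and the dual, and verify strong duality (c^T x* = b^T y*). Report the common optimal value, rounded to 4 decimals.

The standard primal-dual pair for 'max c^T x s.t. A x <= b, x >= 0' is:
  Dual:  min b^T y  s.t.  A^T y >= c,  y >= 0.

So the dual LP is:
  minimize  5y1 + 12y2 + 7y3 + 24y4
  subject to:
    y1 + 3y3 + y4 >= 6
    y2 + 2y3 + 4y4 >= 4
    y1, y2, y3, y4 >= 0

Solving the primal: x* = (2.3333, 0).
  primal value c^T x* = 14.
Solving the dual: y* = (0, 0, 2, 0).
  dual value b^T y* = 14.
Strong duality: c^T x* = b^T y*. Confirmed.

14


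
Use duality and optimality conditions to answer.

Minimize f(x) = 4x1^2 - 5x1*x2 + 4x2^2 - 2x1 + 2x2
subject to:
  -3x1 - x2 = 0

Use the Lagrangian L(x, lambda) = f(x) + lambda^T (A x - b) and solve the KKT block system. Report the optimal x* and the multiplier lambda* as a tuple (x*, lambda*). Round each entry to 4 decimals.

Form the Lagrangian:
  L(x, lambda) = (1/2) x^T Q x + c^T x + lambda^T (A x - b)
Stationarity (grad_x L = 0): Q x + c + A^T lambda = 0.
Primal feasibility: A x = b.

This gives the KKT block system:
  [ Q   A^T ] [ x     ]   [-c ]
  [ A    0  ] [ lambda ] = [ b ]

Solving the linear system:
  x*      = (0.0727, -0.2182)
  lambda* = (-0.1091)
  f(x*)   = -0.2909

x* = (0.0727, -0.2182), lambda* = (-0.1091)


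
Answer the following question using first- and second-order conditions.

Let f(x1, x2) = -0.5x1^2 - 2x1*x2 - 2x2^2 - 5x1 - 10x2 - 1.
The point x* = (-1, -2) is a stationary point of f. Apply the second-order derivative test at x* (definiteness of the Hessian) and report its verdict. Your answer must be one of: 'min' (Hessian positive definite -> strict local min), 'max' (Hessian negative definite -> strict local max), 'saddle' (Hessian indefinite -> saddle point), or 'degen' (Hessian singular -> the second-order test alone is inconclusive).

Compute the Hessian H = grad^2 f:
  H = [[-1, -2], [-2, -4]]
Verify stationarity: grad f(x*) = H x* + g = (0, 0).
Eigenvalues of H: -5, 0.
H has a zero eigenvalue (singular; negative semidefinite but not definite), so H is neither positive definite, negative definite, nor indefinite. The second-order test alone is inconclusive -> degen.
(Indeed, f is constant along the null direction of H through x*, so x* is not a strict local extremum.)

degen


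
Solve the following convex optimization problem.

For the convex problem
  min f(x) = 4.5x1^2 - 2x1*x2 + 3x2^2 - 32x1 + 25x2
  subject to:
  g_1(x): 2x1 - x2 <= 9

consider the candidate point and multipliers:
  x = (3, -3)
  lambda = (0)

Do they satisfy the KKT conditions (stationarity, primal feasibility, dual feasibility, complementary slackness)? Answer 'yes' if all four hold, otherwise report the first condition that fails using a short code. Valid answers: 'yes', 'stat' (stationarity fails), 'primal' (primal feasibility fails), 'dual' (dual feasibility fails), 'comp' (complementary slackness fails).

Gradient of f: grad f(x) = Q x + c = (1, 1)
Constraint values g_i(x) = a_i^T x - b_i:
  g_1((3, -3)) = 0
Stationarity residual: grad f(x) + sum_i lambda_i a_i = (1, 1)
  -> stationarity FAILS
Primal feasibility (all g_i <= 0): OK
Dual feasibility (all lambda_i >= 0): OK
Complementary slackness (lambda_i * g_i(x) = 0 for all i): OK

Verdict: the first failing condition is stationarity -> stat.

stat


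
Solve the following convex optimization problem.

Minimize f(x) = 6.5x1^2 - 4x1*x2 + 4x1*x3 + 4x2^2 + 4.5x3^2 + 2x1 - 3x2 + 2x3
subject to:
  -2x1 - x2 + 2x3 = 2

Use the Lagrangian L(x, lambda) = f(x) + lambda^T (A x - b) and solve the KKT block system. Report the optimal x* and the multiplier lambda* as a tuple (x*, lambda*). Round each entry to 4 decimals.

Form the Lagrangian:
  L(x, lambda) = (1/2) x^T Q x + c^T x + lambda^T (A x - b)
Stationarity (grad_x L = 0): Q x + c + A^T lambda = 0.
Primal feasibility: A x = b.

This gives the KKT block system:
  [ Q   A^T ] [ x     ]   [-c ]
  [ A    0  ] [ lambda ] = [ b ]

Solving the linear system:
  x*      = (-0.5577, -0.1079, 0.3884)
  lambda* = (-1.6324)
  f(x*)   = 1.6249

x* = (-0.5577, -0.1079, 0.3884), lambda* = (-1.6324)


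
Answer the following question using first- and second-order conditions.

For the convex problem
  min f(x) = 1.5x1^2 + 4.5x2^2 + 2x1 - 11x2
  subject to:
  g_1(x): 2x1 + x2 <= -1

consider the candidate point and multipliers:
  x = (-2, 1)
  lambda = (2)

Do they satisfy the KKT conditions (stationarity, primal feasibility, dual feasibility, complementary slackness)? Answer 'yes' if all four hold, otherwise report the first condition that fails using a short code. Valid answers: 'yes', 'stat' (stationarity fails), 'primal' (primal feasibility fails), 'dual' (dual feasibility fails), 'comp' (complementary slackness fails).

Gradient of f: grad f(x) = Q x + c = (-4, -2)
Constraint values g_i(x) = a_i^T x - b_i:
  g_1((-2, 1)) = -2
Stationarity residual: grad f(x) + sum_i lambda_i a_i = (0, 0)
  -> stationarity OK
Primal feasibility (all g_i <= 0): OK
Dual feasibility (all lambda_i >= 0): OK
Complementary slackness (lambda_i * g_i(x) = 0 for all i): FAILS

Verdict: the first failing condition is complementary_slackness -> comp.

comp


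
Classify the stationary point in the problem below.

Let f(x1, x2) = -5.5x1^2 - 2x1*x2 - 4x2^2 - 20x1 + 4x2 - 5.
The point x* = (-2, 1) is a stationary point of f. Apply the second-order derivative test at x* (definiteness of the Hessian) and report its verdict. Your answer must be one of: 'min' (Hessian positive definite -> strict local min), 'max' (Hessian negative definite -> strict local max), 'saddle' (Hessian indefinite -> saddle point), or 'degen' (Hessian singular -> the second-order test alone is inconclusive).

Compute the Hessian H = grad^2 f:
  H = [[-11, -2], [-2, -8]]
Verify stationarity: grad f(x*) = H x* + g = (0, 0).
Eigenvalues of H: -12, -7.
Both eigenvalues < 0, so H is negative definite -> x* is a strict local max.

max


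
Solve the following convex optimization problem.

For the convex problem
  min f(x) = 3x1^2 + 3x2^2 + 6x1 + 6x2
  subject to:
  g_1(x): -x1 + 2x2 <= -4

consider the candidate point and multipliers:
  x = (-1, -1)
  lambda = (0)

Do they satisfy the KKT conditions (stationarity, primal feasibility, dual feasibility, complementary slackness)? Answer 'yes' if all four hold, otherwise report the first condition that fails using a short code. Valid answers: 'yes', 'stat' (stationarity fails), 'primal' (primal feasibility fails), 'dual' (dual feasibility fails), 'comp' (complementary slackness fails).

Gradient of f: grad f(x) = Q x + c = (0, 0)
Constraint values g_i(x) = a_i^T x - b_i:
  g_1((-1, -1)) = 3
Stationarity residual: grad f(x) + sum_i lambda_i a_i = (0, 0)
  -> stationarity OK
Primal feasibility (all g_i <= 0): FAILS
Dual feasibility (all lambda_i >= 0): OK
Complementary slackness (lambda_i * g_i(x) = 0 for all i): OK

Verdict: the first failing condition is primal_feasibility -> primal.

primal


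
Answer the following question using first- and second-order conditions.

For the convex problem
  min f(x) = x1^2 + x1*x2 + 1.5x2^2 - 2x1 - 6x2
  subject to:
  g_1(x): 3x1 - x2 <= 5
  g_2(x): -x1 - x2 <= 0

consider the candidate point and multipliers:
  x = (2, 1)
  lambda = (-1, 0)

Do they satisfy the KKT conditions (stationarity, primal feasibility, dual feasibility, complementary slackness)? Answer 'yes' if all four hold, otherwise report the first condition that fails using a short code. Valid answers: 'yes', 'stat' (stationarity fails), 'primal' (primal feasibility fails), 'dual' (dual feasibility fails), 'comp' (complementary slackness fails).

Gradient of f: grad f(x) = Q x + c = (3, -1)
Constraint values g_i(x) = a_i^T x - b_i:
  g_1((2, 1)) = 0
  g_2((2, 1)) = -3
Stationarity residual: grad f(x) + sum_i lambda_i a_i = (0, 0)
  -> stationarity OK
Primal feasibility (all g_i <= 0): OK
Dual feasibility (all lambda_i >= 0): FAILS
Complementary slackness (lambda_i * g_i(x) = 0 for all i): OK

Verdict: the first failing condition is dual_feasibility -> dual.

dual


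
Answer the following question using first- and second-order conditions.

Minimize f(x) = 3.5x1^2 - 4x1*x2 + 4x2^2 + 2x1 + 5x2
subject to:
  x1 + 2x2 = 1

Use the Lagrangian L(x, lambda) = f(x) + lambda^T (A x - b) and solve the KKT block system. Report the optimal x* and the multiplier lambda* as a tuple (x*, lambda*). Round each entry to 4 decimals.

Form the Lagrangian:
  L(x, lambda) = (1/2) x^T Q x + c^T x + lambda^T (A x - b)
Stationarity (grad_x L = 0): Q x + c + A^T lambda = 0.
Primal feasibility: A x = b.

This gives the KKT block system:
  [ Q   A^T ] [ x     ]   [-c ]
  [ A    0  ] [ lambda ] = [ b ]

Solving the linear system:
  x*      = (0.3462, 0.3269)
  lambda* = (-3.1154)
  f(x*)   = 2.7212

x* = (0.3462, 0.3269), lambda* = (-3.1154)


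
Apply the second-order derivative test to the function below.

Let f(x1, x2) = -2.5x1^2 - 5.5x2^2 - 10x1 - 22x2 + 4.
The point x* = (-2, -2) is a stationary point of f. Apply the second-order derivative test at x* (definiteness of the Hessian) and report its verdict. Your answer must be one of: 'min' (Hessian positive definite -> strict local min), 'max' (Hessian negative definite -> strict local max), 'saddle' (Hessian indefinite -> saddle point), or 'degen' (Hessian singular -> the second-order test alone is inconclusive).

Compute the Hessian H = grad^2 f:
  H = [[-5, 0], [0, -11]]
Verify stationarity: grad f(x*) = H x* + g = (0, 0).
Eigenvalues of H: -11, -5.
Both eigenvalues < 0, so H is negative definite -> x* is a strict local max.

max
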